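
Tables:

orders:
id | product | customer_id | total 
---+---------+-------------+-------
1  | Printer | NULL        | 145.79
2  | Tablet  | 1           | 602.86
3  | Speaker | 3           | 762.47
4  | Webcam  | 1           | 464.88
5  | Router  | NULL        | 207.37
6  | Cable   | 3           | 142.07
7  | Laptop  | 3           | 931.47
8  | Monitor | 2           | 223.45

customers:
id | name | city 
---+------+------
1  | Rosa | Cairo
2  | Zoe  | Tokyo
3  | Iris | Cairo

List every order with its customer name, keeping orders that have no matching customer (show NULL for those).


LEFT JOIN keeps every row from orders (the left table); where customer_id has no match in customers, the customer columns become NULL. Walk through each order:
  - order 1 (Printer): customer_id=NULL, no match -> kept with NULL
  - order 2 (Tablet): customer_id=1 -> matches Rosa
  - order 3 (Speaker): customer_id=3 -> matches Iris
  - order 4 (Webcam): customer_id=1 -> matches Rosa
  - order 5 (Router): customer_id=NULL, no match -> kept with NULL
  - order 6 (Cable): customer_id=3 -> matches Iris
  - order 7 (Laptop): customer_id=3 -> matches Iris
  - order 8 (Monitor): customer_id=2 -> matches Zoe
All 8 rows appear; 2 have NULL customer.

SQL:
SELECT a.product, b.name AS customer
FROM orders a
LEFT JOIN customers b ON a.customer_id = b.id

Result:
product | customer
--------+---------
Printer | NULL    
Tablet  | Rosa    
Speaker | Iris    
Webcam  | Rosa    
Router  | NULL    
Cable   | Iris    
Laptop  | Iris    
Monitor | Zoe     


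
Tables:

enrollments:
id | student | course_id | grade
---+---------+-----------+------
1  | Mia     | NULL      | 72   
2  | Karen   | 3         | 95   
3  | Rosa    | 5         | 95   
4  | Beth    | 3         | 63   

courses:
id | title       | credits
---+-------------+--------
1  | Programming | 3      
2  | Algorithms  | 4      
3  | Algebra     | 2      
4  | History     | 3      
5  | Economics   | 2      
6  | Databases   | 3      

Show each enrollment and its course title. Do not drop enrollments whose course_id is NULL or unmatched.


LEFT JOIN keeps every row from enrollments (the left table); where course_id has no match in courses, the course columns become NULL. Walk through each enrollment:
  - enrollment 1 (Mia): course_id=NULL, no match -> kept with NULL
  - enrollment 2 (Karen): course_id=3 -> matches Algebra
  - enrollment 3 (Rosa): course_id=5 -> matches Economics
  - enrollment 4 (Beth): course_id=3 -> matches Algebra
All 4 rows appear; 1 has NULL course.

SQL:
SELECT a.student, b.title AS course
FROM enrollments a
LEFT JOIN courses b ON a.course_id = b.id

Result:
student | course   
--------+----------
Mia     | NULL     
Karen   | Algebra  
Rosa    | Economics
Beth    | Algebra  


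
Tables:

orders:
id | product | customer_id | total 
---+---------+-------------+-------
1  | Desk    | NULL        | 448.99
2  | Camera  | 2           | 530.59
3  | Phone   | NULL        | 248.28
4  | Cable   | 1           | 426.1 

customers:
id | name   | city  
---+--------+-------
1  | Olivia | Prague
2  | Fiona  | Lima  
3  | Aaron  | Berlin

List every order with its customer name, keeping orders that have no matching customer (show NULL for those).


LEFT JOIN keeps every row from orders (the left table); where customer_id has no match in customers, the customer columns become NULL. Walk through each order:
  - order 1 (Desk): customer_id=NULL, no match -> kept with NULL
  - order 2 (Camera): customer_id=2 -> matches Fiona
  - order 3 (Phone): customer_id=NULL, no match -> kept with NULL
  - order 4 (Cable): customer_id=1 -> matches Olivia
All 4 rows appear; 2 have NULL customer.

SQL:
SELECT a.product, b.name AS customer
FROM orders a
LEFT JOIN customers b ON a.customer_id = b.id

Result:
product | customer
--------+---------
Desk    | NULL    
Camera  | Fiona   
Phone   | NULL    
Cable   | Olivia  


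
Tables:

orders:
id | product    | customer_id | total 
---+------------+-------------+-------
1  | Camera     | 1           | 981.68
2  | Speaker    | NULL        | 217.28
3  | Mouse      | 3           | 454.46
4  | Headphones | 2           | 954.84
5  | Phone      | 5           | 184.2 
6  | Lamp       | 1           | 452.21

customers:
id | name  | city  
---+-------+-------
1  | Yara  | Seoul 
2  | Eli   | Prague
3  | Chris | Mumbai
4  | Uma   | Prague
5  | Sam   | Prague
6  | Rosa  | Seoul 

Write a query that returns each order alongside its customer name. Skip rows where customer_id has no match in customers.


INNER JOIN keeps only orders rows whose customer_id matches an id in customers. Walk through each order:
  - order 1 (Camera): customer_id=1 -> matches Yara
  - order 2 (Speaker): customer_id=NULL, no match -> dropped
  - order 3 (Mouse): customer_id=3 -> matches Chris
  - order 4 (Headphones): customer_id=2 -> matches Eli
  - order 5 (Phone): customer_id=5 -> matches Sam
  - order 6 (Lamp): customer_id=1 -> matches Yara
So 1 of 6 rows is dropped.

SQL:
SELECT a.product, b.name AS customer
FROM orders a
INNER JOIN customers b ON a.customer_id = b.id

Result:
product    | customer
-----------+---------
Camera     | Yara    
Mouse      | Chris   
Headphones | Eli     
Phone      | Sam     
Lamp       | Yara    


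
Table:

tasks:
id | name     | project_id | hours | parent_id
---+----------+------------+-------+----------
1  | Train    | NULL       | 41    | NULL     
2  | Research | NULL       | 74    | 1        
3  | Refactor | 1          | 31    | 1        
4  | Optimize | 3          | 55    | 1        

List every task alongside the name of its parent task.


This is a self-join: tasks is joined to a second copy of itself, matching each row's parent_id to another row's id. Use LEFT JOIN so rows with parent_id=NULL are kept.
  - task 1 (Train): parent_id=NULL -> NULL
  - task 2 (Research): parent_id=1 -> Train
  - task 3 (Refactor): parent_id=1 -> Train
  - task 4 (Optimize): parent_id=1 -> Train

SQL:
SELECT a.name AS item, b.name AS parent
FROM tasks a
LEFT JOIN tasks b ON a.parent_id = b.id

Result:
item     | parent
---------+-------
Train    | NULL  
Research | Train 
Refactor | Train 
Optimize | Train 


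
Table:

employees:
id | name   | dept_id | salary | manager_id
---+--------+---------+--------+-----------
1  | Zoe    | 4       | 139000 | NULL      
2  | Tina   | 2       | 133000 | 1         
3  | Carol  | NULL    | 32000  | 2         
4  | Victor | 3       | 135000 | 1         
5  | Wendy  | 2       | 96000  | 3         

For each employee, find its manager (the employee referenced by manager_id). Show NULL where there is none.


This is a self-join: employees is joined to a second copy of itself, matching each row's manager_id to another row's id. Use LEFT JOIN so rows with manager_id=NULL are kept.
  - employee 1 (Zoe): manager_id=NULL -> NULL
  - employee 2 (Tina): manager_id=1 -> Zoe
  - employee 3 (Carol): manager_id=2 -> Tina
  - employee 4 (Victor): manager_id=1 -> Zoe
  - employee 5 (Wendy): manager_id=3 -> Carol

SQL:
SELECT a.name AS item, b.name AS manager
FROM employees a
LEFT JOIN employees b ON a.manager_id = b.id

Result:
item   | manager
-------+--------
Zoe    | NULL   
Tina   | Zoe    
Carol  | Tina   
Victor | Zoe    
Wendy  | Carol  


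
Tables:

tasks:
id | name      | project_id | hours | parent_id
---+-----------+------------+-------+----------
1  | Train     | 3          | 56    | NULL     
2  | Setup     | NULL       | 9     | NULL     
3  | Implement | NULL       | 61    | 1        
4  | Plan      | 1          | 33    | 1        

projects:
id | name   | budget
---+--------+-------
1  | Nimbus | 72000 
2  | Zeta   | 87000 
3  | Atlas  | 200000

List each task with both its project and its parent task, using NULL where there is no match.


Two LEFT JOINs from the same base table tasks: one to projects via project_id, one to tasks itself via parent_id. Both are LEFT so every task is preserved.
Match against projects:
  - task 1 (Train): project_id=3 -> matches Atlas
  - task 2 (Setup): project_id=NULL, no match -> kept with NULL
  - task 3 (Implement): project_id=NULL, no match -> kept with NULL
  - task 4 (Plan): project_id=1 -> matches Nimbus
Match against tasks (self):
  - task 1 (Train): parent_id=NULL -> NULL
  - task 2 (Setup): parent_id=NULL -> NULL
  - task 3 (Implement): parent_id=1 -> Train
  - task 4 (Plan): parent_id=1 -> Train

SQL:
SELECT a.name, b.name AS project, c.name AS parent
FROM tasks a
LEFT JOIN projects b ON a.project_id = b.id
LEFT JOIN tasks c ON a.parent_id = c.id

Result:
name      | project | parent
----------+---------+-------
Train     | Atlas   | NULL  
Setup     | NULL    | NULL  
Implement | NULL    | Train 
Plan      | Nimbus  | Train 


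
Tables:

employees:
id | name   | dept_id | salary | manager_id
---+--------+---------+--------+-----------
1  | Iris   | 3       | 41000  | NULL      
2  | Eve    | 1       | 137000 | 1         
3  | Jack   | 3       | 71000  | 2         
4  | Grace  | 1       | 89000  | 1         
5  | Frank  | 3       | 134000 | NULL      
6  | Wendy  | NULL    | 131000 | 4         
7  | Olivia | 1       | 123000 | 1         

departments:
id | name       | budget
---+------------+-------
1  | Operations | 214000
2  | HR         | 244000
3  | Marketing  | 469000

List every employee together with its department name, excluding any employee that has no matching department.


INNER JOIN keeps only employees rows whose dept_id matches an id in departments. Walk through each employee:
  - employee 1 (Iris): dept_id=3 -> matches Marketing
  - employee 2 (Eve): dept_id=1 -> matches Operations
  - employee 3 (Jack): dept_id=3 -> matches Marketing
  - employee 4 (Grace): dept_id=1 -> matches Operations
  - employee 5 (Frank): dept_id=3 -> matches Marketing
  - employee 6 (Wendy): dept_id=NULL, no match -> dropped
  - employee 7 (Olivia): dept_id=1 -> matches Operations
So 1 of 7 rows is dropped.

SQL:
SELECT a.name, b.name AS department
FROM employees a
INNER JOIN departments b ON a.dept_id = b.id

Result:
name   | department
-------+-----------
Iris   | Marketing 
Eve    | Operations
Jack   | Marketing 
Grace  | Operations
Frank  | Marketing 
Olivia | Operations


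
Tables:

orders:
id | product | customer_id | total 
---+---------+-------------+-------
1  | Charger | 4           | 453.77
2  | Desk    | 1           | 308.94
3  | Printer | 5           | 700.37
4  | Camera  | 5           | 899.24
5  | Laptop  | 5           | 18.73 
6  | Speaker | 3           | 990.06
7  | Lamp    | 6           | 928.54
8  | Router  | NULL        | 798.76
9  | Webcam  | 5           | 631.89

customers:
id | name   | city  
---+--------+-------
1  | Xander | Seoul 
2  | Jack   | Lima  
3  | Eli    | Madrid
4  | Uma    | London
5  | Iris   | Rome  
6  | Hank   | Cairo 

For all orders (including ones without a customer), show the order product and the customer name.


LEFT JOIN keeps every row from orders (the left table); where customer_id has no match in customers, the customer columns become NULL. Walk through each order:
  - order 1 (Charger): customer_id=4 -> matches Uma
  - order 2 (Desk): customer_id=1 -> matches Xander
  - order 3 (Printer): customer_id=5 -> matches Iris
  - order 4 (Camera): customer_id=5 -> matches Iris
  - order 5 (Laptop): customer_id=5 -> matches Iris
  - order 6 (Speaker): customer_id=3 -> matches Eli
  - order 7 (Lamp): customer_id=6 -> matches Hank
  - order 8 (Router): customer_id=NULL, no match -> kept with NULL
  - order 9 (Webcam): customer_id=5 -> matches Iris
All 9 rows appear; 1 has NULL customer.

SQL:
SELECT a.product, b.name AS customer
FROM orders a
LEFT JOIN customers b ON a.customer_id = b.id

Result:
product | customer
--------+---------
Charger | Uma     
Desk    | Xander  
Printer | Iris    
Camera  | Iris    
Laptop  | Iris    
Speaker | Eli     
Lamp    | Hank    
Router  | NULL    
Webcam  | Iris    


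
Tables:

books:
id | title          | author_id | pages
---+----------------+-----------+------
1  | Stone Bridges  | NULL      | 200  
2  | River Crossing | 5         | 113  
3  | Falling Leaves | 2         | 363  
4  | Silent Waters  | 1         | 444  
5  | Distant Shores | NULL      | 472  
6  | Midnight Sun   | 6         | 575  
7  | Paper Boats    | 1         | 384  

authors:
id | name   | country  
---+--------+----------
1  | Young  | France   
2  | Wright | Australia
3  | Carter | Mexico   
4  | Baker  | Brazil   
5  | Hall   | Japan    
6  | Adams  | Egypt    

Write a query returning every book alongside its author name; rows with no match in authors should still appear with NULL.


LEFT JOIN keeps every row from books (the left table); where author_id has no match in authors, the author columns become NULL. Walk through each book:
  - book 1 (Stone Bridges): author_id=NULL, no match -> kept with NULL
  - book 2 (River Crossing): author_id=5 -> matches Hall
  - book 3 (Falling Leaves): author_id=2 -> matches Wright
  - book 4 (Silent Waters): author_id=1 -> matches Young
  - book 5 (Distant Shores): author_id=NULL, no match -> kept with NULL
  - book 6 (Midnight Sun): author_id=6 -> matches Adams
  - book 7 (Paper Boats): author_id=1 -> matches Young
All 7 rows appear; 2 have NULL author.

SQL:
SELECT a.title, b.name AS author
FROM books a
LEFT JOIN authors b ON a.author_id = b.id

Result:
title          | author
---------------+-------
Stone Bridges  | NULL  
River Crossing | Hall  
Falling Leaves | Wright
Silent Waters  | Young 
Distant Shores | NULL  
Midnight Sun   | Adams 
Paper Boats    | Young 


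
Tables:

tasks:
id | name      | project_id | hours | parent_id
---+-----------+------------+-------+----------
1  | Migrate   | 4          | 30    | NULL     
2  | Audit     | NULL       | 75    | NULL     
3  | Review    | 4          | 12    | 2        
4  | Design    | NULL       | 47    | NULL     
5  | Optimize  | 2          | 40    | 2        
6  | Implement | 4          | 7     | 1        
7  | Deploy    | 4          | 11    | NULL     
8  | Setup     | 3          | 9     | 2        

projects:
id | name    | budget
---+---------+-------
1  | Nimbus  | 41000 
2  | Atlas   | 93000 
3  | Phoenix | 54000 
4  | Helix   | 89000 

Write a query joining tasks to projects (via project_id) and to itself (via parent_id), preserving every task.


Two LEFT JOINs from the same base table tasks: one to projects via project_id, one to tasks itself via parent_id. Both are LEFT so every task is preserved.
Match against projects:
  - task 1 (Migrate): project_id=4 -> matches Helix
  - task 2 (Audit): project_id=NULL, no match -> kept with NULL
  - task 3 (Review): project_id=4 -> matches Helix
  - task 4 (Design): project_id=NULL, no match -> kept with NULL
  - task 5 (Optimize): project_id=2 -> matches Atlas
  - task 6 (Implement): project_id=4 -> matches Helix
  - task 7 (Deploy): project_id=4 -> matches Helix
  - task 8 (Setup): project_id=3 -> matches Phoenix
Match against tasks (self):
  - task 1 (Migrate): parent_id=NULL -> NULL
  - task 2 (Audit): parent_id=NULL -> NULL
  - task 3 (Review): parent_id=2 -> Audit
  - task 4 (Design): parent_id=NULL -> NULL
  - task 5 (Optimize): parent_id=2 -> Audit
  - task 6 (Implement): parent_id=1 -> Migrate
  - task 7 (Deploy): parent_id=NULL -> NULL
  - task 8 (Setup): parent_id=2 -> Audit

SQL:
SELECT a.name, b.name AS project, c.name AS parent
FROM tasks a
LEFT JOIN projects b ON a.project_id = b.id
LEFT JOIN tasks c ON a.parent_id = c.id

Result:
name      | project | parent 
----------+---------+--------
Migrate   | Helix   | NULL   
Audit     | NULL    | NULL   
Review    | Helix   | Audit  
Design    | NULL    | NULL   
Optimize  | Atlas   | Audit  
Implement | Helix   | Migrate
Deploy    | Helix   | NULL   
Setup     | Phoenix | Audit  


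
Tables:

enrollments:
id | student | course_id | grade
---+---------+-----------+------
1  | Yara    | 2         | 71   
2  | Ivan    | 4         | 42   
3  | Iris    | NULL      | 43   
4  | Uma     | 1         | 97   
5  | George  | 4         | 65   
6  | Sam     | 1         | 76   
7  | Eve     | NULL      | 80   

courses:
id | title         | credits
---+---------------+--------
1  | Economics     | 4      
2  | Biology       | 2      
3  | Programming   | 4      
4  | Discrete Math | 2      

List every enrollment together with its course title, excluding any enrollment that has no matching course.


INNER JOIN keeps only enrollments rows whose course_id matches an id in courses. Walk through each enrollment:
  - enrollment 1 (Yara): course_id=2 -> matches Biology
  - enrollment 2 (Ivan): course_id=4 -> matches Discrete Math
  - enrollment 3 (Iris): course_id=NULL, no match -> dropped
  - enrollment 4 (Uma): course_id=1 -> matches Economics
  - enrollment 5 (George): course_id=4 -> matches Discrete Math
  - enrollment 6 (Sam): course_id=1 -> matches Economics
  - enrollment 7 (Eve): course_id=NULL, no match -> dropped
So 2 of 7 rows are dropped.

SQL:
SELECT a.student, b.title AS course
FROM enrollments a
INNER JOIN courses b ON a.course_id = b.id

Result:
student | course       
--------+--------------
Yara    | Biology      
Ivan    | Discrete Math
Uma     | Economics    
George  | Discrete Math
Sam     | Economics    


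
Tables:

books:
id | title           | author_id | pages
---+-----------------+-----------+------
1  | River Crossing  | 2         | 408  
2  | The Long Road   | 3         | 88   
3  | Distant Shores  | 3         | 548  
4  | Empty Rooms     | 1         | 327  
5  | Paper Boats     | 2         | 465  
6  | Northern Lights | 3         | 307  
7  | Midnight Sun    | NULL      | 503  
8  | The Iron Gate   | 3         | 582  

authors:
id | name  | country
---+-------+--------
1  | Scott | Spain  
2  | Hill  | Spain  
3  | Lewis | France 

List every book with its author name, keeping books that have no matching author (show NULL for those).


LEFT JOIN keeps every row from books (the left table); where author_id has no match in authors, the author columns become NULL. Walk through each book:
  - book 1 (River Crossing): author_id=2 -> matches Hill
  - book 2 (The Long Road): author_id=3 -> matches Lewis
  - book 3 (Distant Shores): author_id=3 -> matches Lewis
  - book 4 (Empty Rooms): author_id=1 -> matches Scott
  - book 5 (Paper Boats): author_id=2 -> matches Hill
  - book 6 (Northern Lights): author_id=3 -> matches Lewis
  - book 7 (Midnight Sun): author_id=NULL, no match -> kept with NULL
  - book 8 (The Iron Gate): author_id=3 -> matches Lewis
All 8 rows appear; 1 has NULL author.

SQL:
SELECT a.title, b.name AS author
FROM books a
LEFT JOIN authors b ON a.author_id = b.id

Result:
title           | author
----------------+-------
River Crossing  | Hill  
The Long Road   | Lewis 
Distant Shores  | Lewis 
Empty Rooms     | Scott 
Paper Boats     | Hill  
Northern Lights | Lewis 
Midnight Sun    | NULL  
The Iron Gate   | Lewis 


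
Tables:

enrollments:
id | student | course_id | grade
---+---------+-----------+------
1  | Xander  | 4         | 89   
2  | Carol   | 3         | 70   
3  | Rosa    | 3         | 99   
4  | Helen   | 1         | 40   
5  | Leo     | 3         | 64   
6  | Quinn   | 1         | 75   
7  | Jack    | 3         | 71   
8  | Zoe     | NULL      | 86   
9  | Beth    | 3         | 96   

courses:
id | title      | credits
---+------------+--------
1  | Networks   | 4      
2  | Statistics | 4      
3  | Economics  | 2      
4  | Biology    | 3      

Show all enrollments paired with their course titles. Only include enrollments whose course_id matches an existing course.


INNER JOIN keeps only enrollments rows whose course_id matches an id in courses. Walk through each enrollment:
  - enrollment 1 (Xander): course_id=4 -> matches Biology
  - enrollment 2 (Carol): course_id=3 -> matches Economics
  - enrollment 3 (Rosa): course_id=3 -> matches Economics
  - enrollment 4 (Helen): course_id=1 -> matches Networks
  - enrollment 5 (Leo): course_id=3 -> matches Economics
  - enrollment 6 (Quinn): course_id=1 -> matches Networks
  - enrollment 7 (Jack): course_id=3 -> matches Economics
  - enrollment 8 (Zoe): course_id=NULL, no match -> dropped
  - enrollment 9 (Beth): course_id=3 -> matches Economics
So 1 of 9 rows is dropped.

SQL:
SELECT a.student, b.title AS course
FROM enrollments a
INNER JOIN courses b ON a.course_id = b.id

Result:
student | course   
--------+----------
Xander  | Biology  
Carol   | Economics
Rosa    | Economics
Helen   | Networks 
Leo     | Economics
Quinn   | Networks 
Jack    | Economics
Beth    | Economics


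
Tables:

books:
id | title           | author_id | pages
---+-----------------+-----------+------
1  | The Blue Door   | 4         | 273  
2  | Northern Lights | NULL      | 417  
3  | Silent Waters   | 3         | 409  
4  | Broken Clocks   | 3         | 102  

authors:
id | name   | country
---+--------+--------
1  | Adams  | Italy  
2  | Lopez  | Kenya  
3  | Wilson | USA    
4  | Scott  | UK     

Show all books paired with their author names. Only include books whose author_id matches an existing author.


INNER JOIN keeps only books rows whose author_id matches an id in authors. Walk through each book:
  - book 1 (The Blue Door): author_id=4 -> matches Scott
  - book 2 (Northern Lights): author_id=NULL, no match -> dropped
  - book 3 (Silent Waters): author_id=3 -> matches Wilson
  - book 4 (Broken Clocks): author_id=3 -> matches Wilson
So 1 of 4 rows is dropped.

SQL:
SELECT a.title, b.name AS author
FROM books a
INNER JOIN authors b ON a.author_id = b.id

Result:
title         | author
--------------+-------
The Blue Door | Scott 
Silent Waters | Wilson
Broken Clocks | Wilson


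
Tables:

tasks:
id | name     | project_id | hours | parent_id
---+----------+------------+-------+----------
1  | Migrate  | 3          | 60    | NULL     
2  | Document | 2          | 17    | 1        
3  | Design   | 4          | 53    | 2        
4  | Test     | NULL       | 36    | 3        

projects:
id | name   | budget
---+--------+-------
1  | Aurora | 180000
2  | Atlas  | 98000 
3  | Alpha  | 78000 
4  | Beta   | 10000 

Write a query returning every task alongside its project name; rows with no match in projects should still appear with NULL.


LEFT JOIN keeps every row from tasks (the left table); where project_id has no match in projects, the project columns become NULL. Walk through each task:
  - task 1 (Migrate): project_id=3 -> matches Alpha
  - task 2 (Document): project_id=2 -> matches Atlas
  - task 3 (Design): project_id=4 -> matches Beta
  - task 4 (Test): project_id=NULL, no match -> kept with NULL
All 4 rows appear; 1 has NULL project.

SQL:
SELECT a.name, b.name AS project
FROM tasks a
LEFT JOIN projects b ON a.project_id = b.id

Result:
name     | project
---------+--------
Migrate  | Alpha  
Document | Atlas  
Design   | Beta   
Test     | NULL   


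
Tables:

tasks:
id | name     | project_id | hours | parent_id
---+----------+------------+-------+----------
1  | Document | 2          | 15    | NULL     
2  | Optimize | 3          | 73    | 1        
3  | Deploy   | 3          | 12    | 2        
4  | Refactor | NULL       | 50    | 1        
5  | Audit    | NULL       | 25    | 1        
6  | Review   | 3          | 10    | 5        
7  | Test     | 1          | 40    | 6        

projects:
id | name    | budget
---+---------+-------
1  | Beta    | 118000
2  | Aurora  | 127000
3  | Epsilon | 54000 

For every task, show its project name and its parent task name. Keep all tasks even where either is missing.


Two LEFT JOINs from the same base table tasks: one to projects via project_id, one to tasks itself via parent_id. Both are LEFT so every task is preserved.
Match against projects:
  - task 1 (Document): project_id=2 -> matches Aurora
  - task 2 (Optimize): project_id=3 -> matches Epsilon
  - task 3 (Deploy): project_id=3 -> matches Epsilon
  - task 4 (Refactor): project_id=NULL, no match -> kept with NULL
  - task 5 (Audit): project_id=NULL, no match -> kept with NULL
  - task 6 (Review): project_id=3 -> matches Epsilon
  - task 7 (Test): project_id=1 -> matches Beta
Match against tasks (self):
  - task 1 (Document): parent_id=NULL -> NULL
  - task 2 (Optimize): parent_id=1 -> Document
  - task 3 (Deploy): parent_id=2 -> Optimize
  - task 4 (Refactor): parent_id=1 -> Document
  - task 5 (Audit): parent_id=1 -> Document
  - task 6 (Review): parent_id=5 -> Audit
  - task 7 (Test): parent_id=6 -> Review

SQL:
SELECT a.name, b.name AS project, c.name AS parent
FROM tasks a
LEFT JOIN projects b ON a.project_id = b.id
LEFT JOIN tasks c ON a.parent_id = c.id

Result:
name     | project | parent  
---------+---------+---------
Document | Aurora  | NULL    
Optimize | Epsilon | Document
Deploy   | Epsilon | Optimize
Refactor | NULL    | Document
Audit    | NULL    | Document
Review   | Epsilon | Audit   
Test     | Beta    | Review  


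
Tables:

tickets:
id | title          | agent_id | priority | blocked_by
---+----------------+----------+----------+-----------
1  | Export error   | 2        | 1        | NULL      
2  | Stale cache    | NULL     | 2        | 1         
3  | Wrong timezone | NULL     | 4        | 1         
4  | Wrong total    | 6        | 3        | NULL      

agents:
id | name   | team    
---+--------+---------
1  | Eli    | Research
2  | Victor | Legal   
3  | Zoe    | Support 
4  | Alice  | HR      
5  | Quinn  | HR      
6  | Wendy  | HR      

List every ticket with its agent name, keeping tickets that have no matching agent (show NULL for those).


LEFT JOIN keeps every row from tickets (the left table); where agent_id has no match in agents, the agent columns become NULL. Walk through each ticket:
  - ticket 1 (Export error): agent_id=2 -> matches Victor
  - ticket 2 (Stale cache): agent_id=NULL, no match -> kept with NULL
  - ticket 3 (Wrong timezone): agent_id=NULL, no match -> kept with NULL
  - ticket 4 (Wrong total): agent_id=6 -> matches Wendy
All 4 rows appear; 2 have NULL agent.

SQL:
SELECT a.title, b.name AS agent
FROM tickets a
LEFT JOIN agents b ON a.agent_id = b.id

Result:
title          | agent 
---------------+-------
Export error   | Victor
Stale cache    | NULL  
Wrong timezone | NULL  
Wrong total    | Wendy 


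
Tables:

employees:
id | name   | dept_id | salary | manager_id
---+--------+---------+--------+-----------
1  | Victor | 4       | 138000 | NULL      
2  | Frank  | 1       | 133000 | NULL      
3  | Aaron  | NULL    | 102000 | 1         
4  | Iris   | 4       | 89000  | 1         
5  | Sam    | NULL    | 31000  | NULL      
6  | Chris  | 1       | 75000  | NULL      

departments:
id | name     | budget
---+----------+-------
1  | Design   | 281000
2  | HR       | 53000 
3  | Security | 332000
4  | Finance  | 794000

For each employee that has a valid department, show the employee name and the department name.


INNER JOIN keeps only employees rows whose dept_id matches an id in departments. Walk through each employee:
  - employee 1 (Victor): dept_id=4 -> matches Finance
  - employee 2 (Frank): dept_id=1 -> matches Design
  - employee 3 (Aaron): dept_id=NULL, no match -> dropped
  - employee 4 (Iris): dept_id=4 -> matches Finance
  - employee 5 (Sam): dept_id=NULL, no match -> dropped
  - employee 6 (Chris): dept_id=1 -> matches Design
So 2 of 6 rows are dropped.

SQL:
SELECT a.name, b.name AS department
FROM employees a
INNER JOIN departments b ON a.dept_id = b.id

Result:
name   | department
-------+-----------
Victor | Finance   
Frank  | Design    
Iris   | Finance   
Chris  | Design    


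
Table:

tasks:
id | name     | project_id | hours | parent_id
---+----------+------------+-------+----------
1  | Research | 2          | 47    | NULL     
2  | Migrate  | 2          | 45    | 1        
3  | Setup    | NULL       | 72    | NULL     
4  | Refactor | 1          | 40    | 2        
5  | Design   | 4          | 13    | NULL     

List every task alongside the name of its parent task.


This is a self-join: tasks is joined to a second copy of itself, matching each row's parent_id to another row's id. Use LEFT JOIN so rows with parent_id=NULL are kept.
  - task 1 (Research): parent_id=NULL -> NULL
  - task 2 (Migrate): parent_id=1 -> Research
  - task 3 (Setup): parent_id=NULL -> NULL
  - task 4 (Refactor): parent_id=2 -> Migrate
  - task 5 (Design): parent_id=NULL -> NULL

SQL:
SELECT a.name AS item, b.name AS parent
FROM tasks a
LEFT JOIN tasks b ON a.parent_id = b.id

Result:
item     | parent  
---------+---------
Research | NULL    
Migrate  | Research
Setup    | NULL    
Refactor | Migrate 
Design   | NULL    


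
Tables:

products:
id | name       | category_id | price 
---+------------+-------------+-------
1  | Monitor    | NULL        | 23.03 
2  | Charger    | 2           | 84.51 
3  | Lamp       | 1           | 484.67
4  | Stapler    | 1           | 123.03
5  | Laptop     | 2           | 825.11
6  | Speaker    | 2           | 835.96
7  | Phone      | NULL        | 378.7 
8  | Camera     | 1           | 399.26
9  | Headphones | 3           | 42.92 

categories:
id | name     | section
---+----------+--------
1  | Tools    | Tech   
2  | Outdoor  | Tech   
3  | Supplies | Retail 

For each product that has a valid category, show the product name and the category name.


INNER JOIN keeps only products rows whose category_id matches an id in categories. Walk through each product:
  - product 1 (Monitor): category_id=NULL, no match -> dropped
  - product 2 (Charger): category_id=2 -> matches Outdoor
  - product 3 (Lamp): category_id=1 -> matches Tools
  - product 4 (Stapler): category_id=1 -> matches Tools
  - product 5 (Laptop): category_id=2 -> matches Outdoor
  - product 6 (Speaker): category_id=2 -> matches Outdoor
  - product 7 (Phone): category_id=NULL, no match -> dropped
  - product 8 (Camera): category_id=1 -> matches Tools
  - product 9 (Headphones): category_id=3 -> matches Supplies
So 2 of 9 rows are dropped.

SQL:
SELECT a.name, b.name AS category
FROM products a
INNER JOIN categories b ON a.category_id = b.id

Result:
name       | category
-----------+---------
Charger    | Outdoor 
Lamp       | Tools   
Stapler    | Tools   
Laptop     | Outdoor 
Speaker    | Outdoor 
Camera     | Tools   
Headphones | Supplies


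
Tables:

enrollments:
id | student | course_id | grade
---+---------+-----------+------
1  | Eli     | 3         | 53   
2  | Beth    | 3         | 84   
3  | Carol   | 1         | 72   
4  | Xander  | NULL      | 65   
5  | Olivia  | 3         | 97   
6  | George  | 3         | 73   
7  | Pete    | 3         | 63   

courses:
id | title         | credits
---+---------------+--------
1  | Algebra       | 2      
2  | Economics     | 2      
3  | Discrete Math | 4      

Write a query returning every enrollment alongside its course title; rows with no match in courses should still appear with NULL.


LEFT JOIN keeps every row from enrollments (the left table); where course_id has no match in courses, the course columns become NULL. Walk through each enrollment:
  - enrollment 1 (Eli): course_id=3 -> matches Discrete Math
  - enrollment 2 (Beth): course_id=3 -> matches Discrete Math
  - enrollment 3 (Carol): course_id=1 -> matches Algebra
  - enrollment 4 (Xander): course_id=NULL, no match -> kept with NULL
  - enrollment 5 (Olivia): course_id=3 -> matches Discrete Math
  - enrollment 6 (George): course_id=3 -> matches Discrete Math
  - enrollment 7 (Pete): course_id=3 -> matches Discrete Math
All 7 rows appear; 1 has NULL course.

SQL:
SELECT a.student, b.title AS course
FROM enrollments a
LEFT JOIN courses b ON a.course_id = b.id

Result:
student | course       
--------+--------------
Eli     | Discrete Math
Beth    | Discrete Math
Carol   | Algebra      
Xander  | NULL         
Olivia  | Discrete Math
George  | Discrete Math
Pete    | Discrete Math


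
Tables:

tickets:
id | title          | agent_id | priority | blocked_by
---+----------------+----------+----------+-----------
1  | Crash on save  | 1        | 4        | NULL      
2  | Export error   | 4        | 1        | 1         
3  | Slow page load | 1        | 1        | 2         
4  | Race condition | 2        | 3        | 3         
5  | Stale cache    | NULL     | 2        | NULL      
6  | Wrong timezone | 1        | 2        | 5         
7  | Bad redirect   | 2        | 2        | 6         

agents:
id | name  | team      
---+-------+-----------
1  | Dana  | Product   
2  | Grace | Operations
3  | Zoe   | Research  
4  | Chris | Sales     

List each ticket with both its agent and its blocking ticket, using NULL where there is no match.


Two LEFT JOINs from the same base table tickets: one to agents via agent_id, one to tickets itself via blocked_by. Both are LEFT so every ticket is preserved.
Match against agents:
  - ticket 1 (Crash on save): agent_id=1 -> matches Dana
  - ticket 2 (Export error): agent_id=4 -> matches Chris
  - ticket 3 (Slow page load): agent_id=1 -> matches Dana
  - ticket 4 (Race condition): agent_id=2 -> matches Grace
  - ticket 5 (Stale cache): agent_id=NULL, no match -> kept with NULL
  - ticket 6 (Wrong timezone): agent_id=1 -> matches Dana
  - ticket 7 (Bad redirect): agent_id=2 -> matches Grace
Match against tickets (self):
  - ticket 1 (Crash on save): blocked_by=NULL -> NULL
  - ticket 2 (Export error): blocked_by=1 -> Crash on save
  - ticket 3 (Slow page load): blocked_by=2 -> Export error
  - ticket 4 (Race condition): blocked_by=3 -> Slow page load
  - ticket 5 (Stale cache): blocked_by=NULL -> NULL
  - ticket 6 (Wrong timezone): blocked_by=5 -> Stale cache
  - ticket 7 (Bad redirect): blocked_by=6 -> Wrong timezone

SQL:
SELECT a.title, b.name AS agent, c.title AS blocked_by
FROM tickets a
LEFT JOIN agents b ON a.agent_id = b.id
LEFT JOIN tickets c ON a.blocked_by = c.id

Result:
title          | agent | blocked_by    
---------------+-------+---------------
Crash on save  | Dana  | NULL          
Export error   | Chris | Crash on save 
Slow page load | Dana  | Export error  
Race condition | Grace | Slow page load
Stale cache    | NULL  | NULL          
Wrong timezone | Dana  | Stale cache   
Bad redirect   | Grace | Wrong timezone


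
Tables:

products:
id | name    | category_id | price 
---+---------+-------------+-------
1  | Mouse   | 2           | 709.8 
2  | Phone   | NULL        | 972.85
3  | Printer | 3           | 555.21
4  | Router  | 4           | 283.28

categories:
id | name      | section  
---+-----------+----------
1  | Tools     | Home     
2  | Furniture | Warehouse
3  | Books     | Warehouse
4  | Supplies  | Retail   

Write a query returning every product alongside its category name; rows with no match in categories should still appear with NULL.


LEFT JOIN keeps every row from products (the left table); where category_id has no match in categories, the category columns become NULL. Walk through each product:
  - product 1 (Mouse): category_id=2 -> matches Furniture
  - product 2 (Phone): category_id=NULL, no match -> kept with NULL
  - product 3 (Printer): category_id=3 -> matches Books
  - product 4 (Router): category_id=4 -> matches Supplies
All 4 rows appear; 1 has NULL category.

SQL:
SELECT a.name, b.name AS category
FROM products a
LEFT JOIN categories b ON a.category_id = b.id

Result:
name    | category 
--------+----------
Mouse   | Furniture
Phone   | NULL     
Printer | Books    
Router  | Supplies 


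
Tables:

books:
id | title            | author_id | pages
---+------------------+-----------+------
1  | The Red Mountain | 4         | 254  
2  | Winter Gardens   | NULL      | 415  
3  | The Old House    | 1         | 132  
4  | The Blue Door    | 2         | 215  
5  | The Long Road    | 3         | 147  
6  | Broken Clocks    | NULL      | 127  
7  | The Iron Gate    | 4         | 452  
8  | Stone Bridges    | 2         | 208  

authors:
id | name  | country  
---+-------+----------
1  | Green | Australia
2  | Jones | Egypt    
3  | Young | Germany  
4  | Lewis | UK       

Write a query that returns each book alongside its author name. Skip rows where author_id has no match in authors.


INNER JOIN keeps only books rows whose author_id matches an id in authors. Walk through each book:
  - book 1 (The Red Mountain): author_id=4 -> matches Lewis
  - book 2 (Winter Gardens): author_id=NULL, no match -> dropped
  - book 3 (The Old House): author_id=1 -> matches Green
  - book 4 (The Blue Door): author_id=2 -> matches Jones
  - book 5 (The Long Road): author_id=3 -> matches Young
  - book 6 (Broken Clocks): author_id=NULL, no match -> dropped
  - book 7 (The Iron Gate): author_id=4 -> matches Lewis
  - book 8 (Stone Bridges): author_id=2 -> matches Jones
So 2 of 8 rows are dropped.

SQL:
SELECT a.title, b.name AS author
FROM books a
INNER JOIN authors b ON a.author_id = b.id

Result:
title            | author
-----------------+-------
The Red Mountain | Lewis 
The Old House    | Green 
The Blue Door    | Jones 
The Long Road    | Young 
The Iron Gate    | Lewis 
Stone Bridges    | Jones 


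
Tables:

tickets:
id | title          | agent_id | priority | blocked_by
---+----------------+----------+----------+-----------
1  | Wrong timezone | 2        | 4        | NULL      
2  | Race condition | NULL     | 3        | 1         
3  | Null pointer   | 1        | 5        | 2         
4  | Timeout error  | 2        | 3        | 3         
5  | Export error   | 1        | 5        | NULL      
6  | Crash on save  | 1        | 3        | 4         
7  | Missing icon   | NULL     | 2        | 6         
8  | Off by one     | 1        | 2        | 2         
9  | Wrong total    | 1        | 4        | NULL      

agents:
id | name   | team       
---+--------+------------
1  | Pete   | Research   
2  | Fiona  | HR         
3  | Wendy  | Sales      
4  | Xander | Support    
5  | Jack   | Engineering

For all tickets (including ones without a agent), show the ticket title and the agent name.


LEFT JOIN keeps every row from tickets (the left table); where agent_id has no match in agents, the agent columns become NULL. Walk through each ticket:
  - ticket 1 (Wrong timezone): agent_id=2 -> matches Fiona
  - ticket 2 (Race condition): agent_id=NULL, no match -> kept with NULL
  - ticket 3 (Null pointer): agent_id=1 -> matches Pete
  - ticket 4 (Timeout error): agent_id=2 -> matches Fiona
  - ticket 5 (Export error): agent_id=1 -> matches Pete
  - ticket 6 (Crash on save): agent_id=1 -> matches Pete
  - ticket 7 (Missing icon): agent_id=NULL, no match -> kept with NULL
  - ticket 8 (Off by one): agent_id=1 -> matches Pete
  - ticket 9 (Wrong total): agent_id=1 -> matches Pete
All 9 rows appear; 2 have NULL agent.

SQL:
SELECT a.title, b.name AS agent
FROM tickets a
LEFT JOIN agents b ON a.agent_id = b.id

Result:
title          | agent
---------------+------
Wrong timezone | Fiona
Race condition | NULL 
Null pointer   | Pete 
Timeout error  | Fiona
Export error   | Pete 
Crash on save  | Pete 
Missing icon   | NULL 
Off by one     | Pete 
Wrong total    | Pete 


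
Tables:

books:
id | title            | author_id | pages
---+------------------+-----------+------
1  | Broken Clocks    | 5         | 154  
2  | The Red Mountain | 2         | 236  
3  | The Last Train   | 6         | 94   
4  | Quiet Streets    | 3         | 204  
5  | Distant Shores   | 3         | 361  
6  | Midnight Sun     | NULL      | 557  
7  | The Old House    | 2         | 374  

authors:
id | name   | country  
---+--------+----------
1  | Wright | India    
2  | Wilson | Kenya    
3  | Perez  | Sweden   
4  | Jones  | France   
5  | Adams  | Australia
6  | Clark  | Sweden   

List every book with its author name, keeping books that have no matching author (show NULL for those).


LEFT JOIN keeps every row from books (the left table); where author_id has no match in authors, the author columns become NULL. Walk through each book:
  - book 1 (Broken Clocks): author_id=5 -> matches Adams
  - book 2 (The Red Mountain): author_id=2 -> matches Wilson
  - book 3 (The Last Train): author_id=6 -> matches Clark
  - book 4 (Quiet Streets): author_id=3 -> matches Perez
  - book 5 (Distant Shores): author_id=3 -> matches Perez
  - book 6 (Midnight Sun): author_id=NULL, no match -> kept with NULL
  - book 7 (The Old House): author_id=2 -> matches Wilson
All 7 rows appear; 1 has NULL author.

SQL:
SELECT a.title, b.name AS author
FROM books a
LEFT JOIN authors b ON a.author_id = b.id

Result:
title            | author
-----------------+-------
Broken Clocks    | Adams 
The Red Mountain | Wilson
The Last Train   | Clark 
Quiet Streets    | Perez 
Distant Shores   | Perez 
Midnight Sun     | NULL  
The Old House    | Wilson
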